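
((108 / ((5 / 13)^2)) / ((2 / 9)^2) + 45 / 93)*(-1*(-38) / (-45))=-145135528/11625 = -12484.78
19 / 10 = 1.90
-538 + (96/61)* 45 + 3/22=-626773/1342 = -467.04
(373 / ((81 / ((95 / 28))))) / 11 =35435/24948 = 1.42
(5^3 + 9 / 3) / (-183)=-128/183 = -0.70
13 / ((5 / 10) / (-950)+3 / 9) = 74100/1897 = 39.06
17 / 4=4.25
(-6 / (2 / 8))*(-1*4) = 96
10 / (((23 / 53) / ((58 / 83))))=16.10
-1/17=-0.06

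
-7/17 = -0.41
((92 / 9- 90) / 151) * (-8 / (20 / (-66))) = -31592/2265 = -13.95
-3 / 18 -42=-253/6 = -42.17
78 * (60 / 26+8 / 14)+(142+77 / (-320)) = 820581/2240 = 366.33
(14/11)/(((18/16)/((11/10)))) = 56/45 = 1.24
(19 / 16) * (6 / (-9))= -19/24 = -0.79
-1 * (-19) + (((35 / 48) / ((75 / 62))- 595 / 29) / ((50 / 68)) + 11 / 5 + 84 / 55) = -6253609/1435500 = -4.36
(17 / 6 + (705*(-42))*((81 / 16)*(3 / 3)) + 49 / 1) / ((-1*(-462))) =-3596371/11088 = -324.35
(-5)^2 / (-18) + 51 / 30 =14/45 = 0.31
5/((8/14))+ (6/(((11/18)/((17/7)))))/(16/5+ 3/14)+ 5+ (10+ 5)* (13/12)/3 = 412495/15774 = 26.15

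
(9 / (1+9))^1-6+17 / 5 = -1.70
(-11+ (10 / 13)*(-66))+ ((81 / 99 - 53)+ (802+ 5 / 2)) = 197497/286 = 690.55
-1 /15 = -0.07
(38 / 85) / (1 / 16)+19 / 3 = 3439/255 = 13.49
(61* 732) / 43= 44652/43 = 1038.42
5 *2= 10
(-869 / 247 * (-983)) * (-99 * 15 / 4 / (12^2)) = -140947455/15808 = -8916.21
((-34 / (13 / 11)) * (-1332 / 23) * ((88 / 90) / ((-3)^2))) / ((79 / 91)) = 17048416/81765 = 208.51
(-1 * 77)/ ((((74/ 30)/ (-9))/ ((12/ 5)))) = 24948/37 = 674.27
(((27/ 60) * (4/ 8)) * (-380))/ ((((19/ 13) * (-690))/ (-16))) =-156/115 = -1.36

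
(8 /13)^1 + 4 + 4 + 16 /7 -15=-373/91 = -4.10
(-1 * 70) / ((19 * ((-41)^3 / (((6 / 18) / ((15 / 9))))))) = 14/1309499 = 0.00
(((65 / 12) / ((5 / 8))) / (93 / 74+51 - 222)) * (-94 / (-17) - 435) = 21.93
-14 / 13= -1.08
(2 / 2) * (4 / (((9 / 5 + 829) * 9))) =10/18693 = 0.00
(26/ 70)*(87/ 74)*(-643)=-727233/2590 = -280.78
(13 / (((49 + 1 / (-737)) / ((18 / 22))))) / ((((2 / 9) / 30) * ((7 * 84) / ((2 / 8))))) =352755/28311808 = 0.01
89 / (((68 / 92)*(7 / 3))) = 6141/119 = 51.61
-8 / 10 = -4/5 = -0.80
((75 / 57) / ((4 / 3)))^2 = 5625/5776 = 0.97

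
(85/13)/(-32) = -85/416 = -0.20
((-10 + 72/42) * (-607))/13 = 386.88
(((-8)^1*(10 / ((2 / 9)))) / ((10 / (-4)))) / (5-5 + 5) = 144/5 = 28.80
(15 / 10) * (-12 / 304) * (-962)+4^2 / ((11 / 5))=53699/836 = 64.23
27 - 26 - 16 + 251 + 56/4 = 250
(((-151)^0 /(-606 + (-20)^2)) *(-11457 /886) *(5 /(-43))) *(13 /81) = -82745/70633692 = 0.00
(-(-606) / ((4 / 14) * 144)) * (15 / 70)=101/32 = 3.16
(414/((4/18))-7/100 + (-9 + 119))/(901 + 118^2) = 197293/1482500 = 0.13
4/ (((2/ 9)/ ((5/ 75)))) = 6/5 = 1.20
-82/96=-41/48 = -0.85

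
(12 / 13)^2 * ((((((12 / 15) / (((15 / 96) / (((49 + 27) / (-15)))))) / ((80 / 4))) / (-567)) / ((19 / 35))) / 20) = 512/2851875 = 0.00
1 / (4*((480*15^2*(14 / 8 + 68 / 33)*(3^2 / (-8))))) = -11/20371500 = 0.00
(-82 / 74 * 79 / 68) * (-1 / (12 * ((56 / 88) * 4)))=35629/845376 = 0.04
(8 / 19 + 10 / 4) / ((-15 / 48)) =-888/95 = -9.35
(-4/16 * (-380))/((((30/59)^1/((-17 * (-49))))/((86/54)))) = 40153099/162 = 247858.64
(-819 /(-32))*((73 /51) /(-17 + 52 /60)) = -298935/131648 = -2.27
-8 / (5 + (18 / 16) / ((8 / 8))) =-64/49 = -1.31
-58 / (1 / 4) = -232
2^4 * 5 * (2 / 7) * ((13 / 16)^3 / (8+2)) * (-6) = -6591/896 = -7.36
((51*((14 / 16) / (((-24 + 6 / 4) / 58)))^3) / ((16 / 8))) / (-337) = 142212259/163782000 = 0.87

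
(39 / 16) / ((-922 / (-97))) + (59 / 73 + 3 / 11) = 15842485/11845856 = 1.34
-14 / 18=-7/9 = -0.78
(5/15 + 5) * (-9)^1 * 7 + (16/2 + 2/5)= -327.60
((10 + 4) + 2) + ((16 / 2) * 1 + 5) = 29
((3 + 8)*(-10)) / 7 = -110/7 = -15.71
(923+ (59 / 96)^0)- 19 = 905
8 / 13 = 0.62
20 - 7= 13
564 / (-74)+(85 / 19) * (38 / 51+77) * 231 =56476067/703 = 80335.80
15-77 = -62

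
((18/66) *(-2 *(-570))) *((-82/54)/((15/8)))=-24928/99 = -251.80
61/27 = 2.26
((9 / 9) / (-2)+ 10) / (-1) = -19/2 = -9.50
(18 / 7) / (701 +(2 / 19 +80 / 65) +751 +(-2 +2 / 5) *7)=11115/6233633 = 0.00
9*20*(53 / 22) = 4770/11 = 433.64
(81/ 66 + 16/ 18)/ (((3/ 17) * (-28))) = -7123/16632 = -0.43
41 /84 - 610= -51199/84 = -609.51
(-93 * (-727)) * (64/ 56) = 540888/7 = 77269.71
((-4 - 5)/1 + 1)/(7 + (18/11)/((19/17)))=-1672/1769 = -0.95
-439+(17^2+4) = -146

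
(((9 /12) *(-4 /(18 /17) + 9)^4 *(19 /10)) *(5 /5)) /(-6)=-92713939/524880 = -176.64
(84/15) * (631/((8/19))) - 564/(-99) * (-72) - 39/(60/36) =875459/110 = 7958.72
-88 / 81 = -1.09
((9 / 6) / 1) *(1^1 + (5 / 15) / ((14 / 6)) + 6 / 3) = 33/7 = 4.71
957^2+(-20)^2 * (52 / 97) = 88858153/97 = 916063.43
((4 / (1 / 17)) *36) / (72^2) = 17/36 = 0.47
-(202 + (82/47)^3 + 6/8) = -86405925/415292 = -208.06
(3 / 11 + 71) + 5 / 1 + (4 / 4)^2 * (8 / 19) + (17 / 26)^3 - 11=242345297/3673384 = 65.97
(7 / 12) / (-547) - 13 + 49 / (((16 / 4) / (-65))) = -1327981/1641 = -809.25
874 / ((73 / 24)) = 20976/73 = 287.34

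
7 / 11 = 0.64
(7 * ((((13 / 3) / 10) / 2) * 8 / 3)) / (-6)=-91/135 = -0.67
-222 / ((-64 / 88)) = 1221/4 = 305.25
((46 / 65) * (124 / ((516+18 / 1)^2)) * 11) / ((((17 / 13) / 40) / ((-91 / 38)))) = -5709704/23026347 = -0.25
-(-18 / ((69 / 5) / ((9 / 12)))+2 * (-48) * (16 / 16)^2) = 4461/46 = 96.98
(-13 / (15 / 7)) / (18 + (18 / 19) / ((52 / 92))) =-22477/72900 = -0.31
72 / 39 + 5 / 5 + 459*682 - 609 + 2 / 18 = 36554539/117 = 312431.96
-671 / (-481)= 671/481 = 1.40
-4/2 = -2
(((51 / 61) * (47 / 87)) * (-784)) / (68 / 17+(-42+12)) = 313208/22997 = 13.62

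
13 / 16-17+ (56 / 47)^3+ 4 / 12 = -70579735/4983504 = -14.16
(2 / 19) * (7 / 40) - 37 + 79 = 15967/380 = 42.02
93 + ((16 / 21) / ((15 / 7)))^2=188581/2025 = 93.13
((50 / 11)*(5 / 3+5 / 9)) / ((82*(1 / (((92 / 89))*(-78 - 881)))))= -44114000/361251 = -122.11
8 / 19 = 0.42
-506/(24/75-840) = 6325/10496 = 0.60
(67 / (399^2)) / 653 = 67/103958253 = 0.00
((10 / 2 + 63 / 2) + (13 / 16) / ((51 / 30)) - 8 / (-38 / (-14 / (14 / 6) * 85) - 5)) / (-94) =-824233/2007088 = -0.41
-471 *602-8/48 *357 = -567203/2 = -283601.50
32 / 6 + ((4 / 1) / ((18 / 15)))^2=148/9 = 16.44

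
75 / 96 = 25/32 = 0.78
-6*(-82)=492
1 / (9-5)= 1/4 = 0.25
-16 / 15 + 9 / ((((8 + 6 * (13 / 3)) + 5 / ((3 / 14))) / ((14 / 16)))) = -19181/20640 = -0.93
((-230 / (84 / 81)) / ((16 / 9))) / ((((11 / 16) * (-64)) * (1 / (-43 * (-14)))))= 1201635/704 = 1706.87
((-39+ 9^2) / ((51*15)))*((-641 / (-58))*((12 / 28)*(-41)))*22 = -578182/2465 = -234.56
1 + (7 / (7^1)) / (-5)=4/5 = 0.80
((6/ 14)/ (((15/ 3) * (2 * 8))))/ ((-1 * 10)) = -3/5600 = 0.00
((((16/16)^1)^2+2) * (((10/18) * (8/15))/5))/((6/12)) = 16/45 = 0.36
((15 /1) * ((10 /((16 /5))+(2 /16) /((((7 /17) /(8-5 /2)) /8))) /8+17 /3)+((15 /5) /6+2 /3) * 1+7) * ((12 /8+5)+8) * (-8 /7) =-4835779/2352 = -2056.03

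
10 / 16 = 5/8 = 0.62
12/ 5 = 2.40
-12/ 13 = -0.92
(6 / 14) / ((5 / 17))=51/35 = 1.46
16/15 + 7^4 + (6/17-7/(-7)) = 612872/255 = 2403.42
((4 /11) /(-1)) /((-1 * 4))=1/11 = 0.09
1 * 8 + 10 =18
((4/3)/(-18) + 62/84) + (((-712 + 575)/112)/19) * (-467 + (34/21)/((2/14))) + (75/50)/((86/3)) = 30.05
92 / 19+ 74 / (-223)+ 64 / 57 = 71602/12711 = 5.63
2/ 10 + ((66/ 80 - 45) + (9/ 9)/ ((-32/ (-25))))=-6911/160 = -43.19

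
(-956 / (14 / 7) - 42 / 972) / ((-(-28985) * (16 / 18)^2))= -77443/3710080 = -0.02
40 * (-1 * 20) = -800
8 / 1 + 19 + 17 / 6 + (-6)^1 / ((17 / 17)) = 143/6 = 23.83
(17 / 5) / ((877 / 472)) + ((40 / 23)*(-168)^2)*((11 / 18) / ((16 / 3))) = 567428152/100855 = 5626.18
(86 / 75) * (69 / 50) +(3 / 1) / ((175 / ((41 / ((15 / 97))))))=26808/4375 = 6.13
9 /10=0.90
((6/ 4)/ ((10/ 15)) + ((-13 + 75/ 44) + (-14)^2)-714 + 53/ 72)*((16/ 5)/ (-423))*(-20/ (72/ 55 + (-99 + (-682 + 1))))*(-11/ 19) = -0.06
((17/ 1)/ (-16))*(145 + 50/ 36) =-44795/288 = -155.54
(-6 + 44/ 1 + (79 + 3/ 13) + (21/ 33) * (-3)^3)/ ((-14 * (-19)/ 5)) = 3765/2002 = 1.88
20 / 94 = 10/47 = 0.21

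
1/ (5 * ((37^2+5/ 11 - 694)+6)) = 11/37480 = 0.00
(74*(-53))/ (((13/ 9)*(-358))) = 17649/2327 = 7.58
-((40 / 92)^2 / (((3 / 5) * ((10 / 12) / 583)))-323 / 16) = -1694733/8464 = -200.23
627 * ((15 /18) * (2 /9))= 1045/9 = 116.11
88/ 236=22/59 = 0.37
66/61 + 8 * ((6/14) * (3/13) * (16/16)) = 10398/5551 = 1.87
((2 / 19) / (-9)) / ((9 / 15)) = -10/513 = -0.02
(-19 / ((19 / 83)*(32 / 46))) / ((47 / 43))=-82087/752 = -109.16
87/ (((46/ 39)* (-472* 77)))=-3393/1671824 = 0.00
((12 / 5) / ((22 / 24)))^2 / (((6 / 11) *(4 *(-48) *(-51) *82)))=3/191675 = 0.00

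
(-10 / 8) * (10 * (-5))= 125/2 = 62.50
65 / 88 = 0.74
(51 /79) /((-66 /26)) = -221/869 = -0.25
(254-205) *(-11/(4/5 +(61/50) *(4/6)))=-3675/11 = -334.09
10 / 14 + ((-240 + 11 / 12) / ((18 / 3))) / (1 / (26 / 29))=-255859/7308 = -35.01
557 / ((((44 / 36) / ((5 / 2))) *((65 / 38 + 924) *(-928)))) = -476235/359086816 = 0.00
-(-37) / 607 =37/607 = 0.06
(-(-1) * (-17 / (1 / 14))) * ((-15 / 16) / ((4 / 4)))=1785/8 = 223.12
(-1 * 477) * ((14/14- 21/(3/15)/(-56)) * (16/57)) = -7314/19 = -384.95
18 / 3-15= -9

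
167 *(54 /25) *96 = 865728/25 = 34629.12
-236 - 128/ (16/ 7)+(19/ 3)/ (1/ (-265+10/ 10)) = -1964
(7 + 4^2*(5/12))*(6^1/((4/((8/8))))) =20.50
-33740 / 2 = -16870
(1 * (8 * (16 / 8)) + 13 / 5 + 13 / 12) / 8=1181/480 = 2.46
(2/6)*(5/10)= 1/6 = 0.17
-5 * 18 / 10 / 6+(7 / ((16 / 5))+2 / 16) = 13/16 = 0.81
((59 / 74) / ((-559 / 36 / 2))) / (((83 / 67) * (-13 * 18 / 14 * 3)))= 110684/66950871 = 0.00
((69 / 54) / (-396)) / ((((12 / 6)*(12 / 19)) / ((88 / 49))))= -437/95256 = 0.00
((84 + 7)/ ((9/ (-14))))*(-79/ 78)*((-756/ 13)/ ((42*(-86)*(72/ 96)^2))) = 61936/15093 = 4.10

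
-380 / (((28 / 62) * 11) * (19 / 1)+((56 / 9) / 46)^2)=-252380610/62700239 = -4.03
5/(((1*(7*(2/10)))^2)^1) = 125/49 = 2.55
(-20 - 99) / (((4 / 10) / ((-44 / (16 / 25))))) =163625/8 = 20453.12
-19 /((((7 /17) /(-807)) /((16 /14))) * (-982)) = -1042644/24059 = -43.34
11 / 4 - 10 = -29/4 = -7.25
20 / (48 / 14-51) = -140/333 = -0.42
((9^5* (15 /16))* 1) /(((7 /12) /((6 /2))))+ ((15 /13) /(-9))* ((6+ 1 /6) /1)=932676365/3276 = 284699.75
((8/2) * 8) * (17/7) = 544/7 = 77.71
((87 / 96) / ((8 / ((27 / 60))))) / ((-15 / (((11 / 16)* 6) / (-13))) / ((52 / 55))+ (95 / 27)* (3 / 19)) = 2349/2329600 = 0.00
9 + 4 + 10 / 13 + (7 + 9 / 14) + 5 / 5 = 22.41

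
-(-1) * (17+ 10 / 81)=1387/81 = 17.12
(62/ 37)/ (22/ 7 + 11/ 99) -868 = -6579874/7585 = -867.49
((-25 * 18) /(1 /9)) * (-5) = 20250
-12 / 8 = -3/2 = -1.50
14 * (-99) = -1386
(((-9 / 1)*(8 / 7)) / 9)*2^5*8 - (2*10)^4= -1122048/7 = -160292.57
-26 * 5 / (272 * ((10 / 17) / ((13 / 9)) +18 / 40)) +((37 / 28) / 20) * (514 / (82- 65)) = 25974101/18035640 = 1.44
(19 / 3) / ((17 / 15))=95/17 = 5.59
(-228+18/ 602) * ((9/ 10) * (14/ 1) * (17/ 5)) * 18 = -188976726/1075 = -175792.30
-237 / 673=-0.35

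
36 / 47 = 0.77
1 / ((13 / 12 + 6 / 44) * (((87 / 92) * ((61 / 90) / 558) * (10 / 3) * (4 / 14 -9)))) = -2651616/107909 = -24.57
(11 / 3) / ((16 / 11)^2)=1331/768 = 1.73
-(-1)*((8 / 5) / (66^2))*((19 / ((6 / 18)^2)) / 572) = 19/173030 = 0.00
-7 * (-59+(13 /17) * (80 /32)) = 13587/34 = 399.62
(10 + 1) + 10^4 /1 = 10011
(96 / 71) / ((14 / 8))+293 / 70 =24643/4970 = 4.96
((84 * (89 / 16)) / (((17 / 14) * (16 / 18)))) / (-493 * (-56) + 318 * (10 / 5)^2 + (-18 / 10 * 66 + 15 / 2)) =588735/39125432 = 0.02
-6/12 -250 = -250.50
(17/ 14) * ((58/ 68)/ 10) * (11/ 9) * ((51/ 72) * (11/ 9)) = 59653/544320 = 0.11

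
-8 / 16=-0.50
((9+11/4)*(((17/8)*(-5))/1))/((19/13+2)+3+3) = -51935/3936 = -13.19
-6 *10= -60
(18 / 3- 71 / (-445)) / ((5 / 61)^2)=10199261/11125 = 916.79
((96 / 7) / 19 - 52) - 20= -9480/133 = -71.28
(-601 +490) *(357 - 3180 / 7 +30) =52281/7 = 7468.71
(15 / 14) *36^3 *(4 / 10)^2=279936/35 = 7998.17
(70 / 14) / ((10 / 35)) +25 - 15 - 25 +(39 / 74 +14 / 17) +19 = 14373/629 = 22.85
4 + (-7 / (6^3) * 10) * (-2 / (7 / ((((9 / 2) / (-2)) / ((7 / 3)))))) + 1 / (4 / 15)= 7.66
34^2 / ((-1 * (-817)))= 1156/817 = 1.41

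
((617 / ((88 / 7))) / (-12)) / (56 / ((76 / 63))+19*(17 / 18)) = -246183/3874288 = -0.06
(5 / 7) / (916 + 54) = 1/1358 = 0.00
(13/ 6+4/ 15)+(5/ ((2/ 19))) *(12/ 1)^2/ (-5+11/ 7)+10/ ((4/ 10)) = -59027/30 = -1967.57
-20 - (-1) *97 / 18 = -263/18 = -14.61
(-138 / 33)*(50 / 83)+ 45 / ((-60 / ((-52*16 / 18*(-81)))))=-2566004/913 = -2810.52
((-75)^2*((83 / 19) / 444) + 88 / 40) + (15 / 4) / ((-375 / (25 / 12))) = 57.52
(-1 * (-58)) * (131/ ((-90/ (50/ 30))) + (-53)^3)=-233145181/27 = -8635006.70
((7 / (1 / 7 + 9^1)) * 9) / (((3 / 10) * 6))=245/64 = 3.83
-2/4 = -0.50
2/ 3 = 0.67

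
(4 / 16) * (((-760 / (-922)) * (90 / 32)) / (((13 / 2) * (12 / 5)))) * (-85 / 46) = -605625/8821696 = -0.07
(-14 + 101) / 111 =29/37 = 0.78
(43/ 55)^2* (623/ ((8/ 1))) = 1151927/24200 = 47.60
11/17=0.65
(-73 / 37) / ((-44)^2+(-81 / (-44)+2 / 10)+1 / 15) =-48180/47328587 = 0.00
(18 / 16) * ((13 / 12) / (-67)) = -39/2144 = -0.02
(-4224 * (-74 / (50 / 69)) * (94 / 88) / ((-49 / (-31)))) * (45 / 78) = 535639824/3185 = 168175.77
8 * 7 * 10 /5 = 112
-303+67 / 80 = -24173/80 = -302.16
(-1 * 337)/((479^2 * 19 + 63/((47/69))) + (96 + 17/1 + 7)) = -15839/204900800 = 0.00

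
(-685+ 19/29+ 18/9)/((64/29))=-4947/16 = -309.19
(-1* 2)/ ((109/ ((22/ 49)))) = -44/5341 = -0.01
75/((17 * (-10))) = -15/34 = -0.44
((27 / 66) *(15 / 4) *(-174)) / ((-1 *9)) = 1305/44 = 29.66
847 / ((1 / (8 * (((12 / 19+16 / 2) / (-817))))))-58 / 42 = -23786711/325983 = -72.97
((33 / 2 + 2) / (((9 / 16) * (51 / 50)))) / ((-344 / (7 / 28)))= -925/39474 = -0.02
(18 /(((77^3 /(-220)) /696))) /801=-27840/3693767 = -0.01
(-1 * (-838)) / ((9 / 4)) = 372.44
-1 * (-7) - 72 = -65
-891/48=-18.56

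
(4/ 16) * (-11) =-11/4 = -2.75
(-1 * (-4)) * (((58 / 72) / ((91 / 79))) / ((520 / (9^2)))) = 20619/47320 = 0.44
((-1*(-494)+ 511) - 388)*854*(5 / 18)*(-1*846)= -123825730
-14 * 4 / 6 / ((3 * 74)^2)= -7/36963 = 0.00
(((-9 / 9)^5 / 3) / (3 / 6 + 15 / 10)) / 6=-1/36 = -0.03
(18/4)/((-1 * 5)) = -9/10 = -0.90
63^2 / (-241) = -3969/241 = -16.47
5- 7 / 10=43/10 = 4.30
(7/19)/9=7/171 = 0.04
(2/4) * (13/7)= 13/14 = 0.93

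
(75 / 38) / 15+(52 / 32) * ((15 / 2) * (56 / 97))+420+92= 956826/1843 = 519.17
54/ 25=2.16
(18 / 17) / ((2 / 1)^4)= 9/136 = 0.07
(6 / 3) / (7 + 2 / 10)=5/18 = 0.28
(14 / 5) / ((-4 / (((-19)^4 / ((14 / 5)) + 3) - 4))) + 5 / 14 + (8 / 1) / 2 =-4560527/140 = -32575.19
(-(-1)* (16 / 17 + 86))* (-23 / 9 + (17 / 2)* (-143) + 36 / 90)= -80986271/765 = -105864.41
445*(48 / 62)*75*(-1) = -801000/31 = -25838.71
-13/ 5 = -2.60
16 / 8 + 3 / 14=31/14 = 2.21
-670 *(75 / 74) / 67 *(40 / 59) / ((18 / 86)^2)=-9245000/58941 = -156.85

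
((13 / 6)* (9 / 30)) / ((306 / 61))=793/6120 = 0.13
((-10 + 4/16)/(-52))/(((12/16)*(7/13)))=13/28 = 0.46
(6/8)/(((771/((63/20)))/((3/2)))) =189/41120 = 0.00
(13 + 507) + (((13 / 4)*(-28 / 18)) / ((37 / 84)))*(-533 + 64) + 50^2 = 8402.94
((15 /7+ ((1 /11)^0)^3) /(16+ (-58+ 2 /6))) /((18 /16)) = -176/2625 = -0.07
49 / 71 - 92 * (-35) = 3220.69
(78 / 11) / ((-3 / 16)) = -416/11 = -37.82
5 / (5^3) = 1/25 = 0.04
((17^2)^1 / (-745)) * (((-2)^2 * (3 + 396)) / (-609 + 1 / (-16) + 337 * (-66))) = 55488/2048005 = 0.03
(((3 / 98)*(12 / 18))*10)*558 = 5580/49 = 113.88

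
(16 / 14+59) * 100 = 42100/7 = 6014.29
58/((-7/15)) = -870/7 = -124.29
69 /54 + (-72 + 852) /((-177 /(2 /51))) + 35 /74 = 1.58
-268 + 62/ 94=-12565/47 = -267.34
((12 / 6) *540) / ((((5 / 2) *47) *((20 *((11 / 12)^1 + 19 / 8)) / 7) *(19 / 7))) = 127008/352735 = 0.36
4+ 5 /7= 33/7 = 4.71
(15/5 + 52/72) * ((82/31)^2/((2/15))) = 563135/2883 = 195.33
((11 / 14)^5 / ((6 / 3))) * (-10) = -805255/537824 = -1.50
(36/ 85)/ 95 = 36/8075 = 0.00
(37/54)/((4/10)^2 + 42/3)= 925/19116 = 0.05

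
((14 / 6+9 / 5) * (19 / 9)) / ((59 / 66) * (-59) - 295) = -25916/1032795 = -0.03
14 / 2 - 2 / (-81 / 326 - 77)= 176933/25183 = 7.03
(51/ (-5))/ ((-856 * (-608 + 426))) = -51/778960 = 0.00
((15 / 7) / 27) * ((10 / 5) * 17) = 170/63 = 2.70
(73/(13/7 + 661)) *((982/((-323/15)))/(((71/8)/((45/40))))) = -0.64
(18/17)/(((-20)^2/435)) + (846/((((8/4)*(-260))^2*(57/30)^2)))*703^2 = 24677361/57460 = 429.47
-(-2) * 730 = 1460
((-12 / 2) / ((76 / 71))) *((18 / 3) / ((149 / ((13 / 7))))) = -8307/19817 = -0.42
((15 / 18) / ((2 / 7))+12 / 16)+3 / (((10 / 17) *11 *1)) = 1363/330 = 4.13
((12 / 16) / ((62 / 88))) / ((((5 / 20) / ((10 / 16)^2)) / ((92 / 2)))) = 18975/248 = 76.51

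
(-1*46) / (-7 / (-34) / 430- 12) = 672520/175433 = 3.83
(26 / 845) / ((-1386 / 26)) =-2/3465 = 0.00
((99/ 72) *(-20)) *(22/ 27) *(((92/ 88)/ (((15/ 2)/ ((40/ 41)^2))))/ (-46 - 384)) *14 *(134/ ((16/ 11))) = 52209080/5854923 = 8.92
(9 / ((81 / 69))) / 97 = 23/291 = 0.08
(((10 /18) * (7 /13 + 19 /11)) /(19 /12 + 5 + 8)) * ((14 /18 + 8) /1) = 3792/5005 = 0.76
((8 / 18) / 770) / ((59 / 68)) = 136/204435 = 0.00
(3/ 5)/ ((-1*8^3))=-3/2560 = 0.00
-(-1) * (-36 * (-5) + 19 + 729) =928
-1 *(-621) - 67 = 554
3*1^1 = 3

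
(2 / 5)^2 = 4/25 = 0.16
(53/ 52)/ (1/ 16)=212/13 = 16.31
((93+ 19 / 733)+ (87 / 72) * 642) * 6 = 7641753/1466 = 5212.66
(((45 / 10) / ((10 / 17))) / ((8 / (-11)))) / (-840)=561/44800 = 0.01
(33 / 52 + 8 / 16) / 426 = 59/22152 = 0.00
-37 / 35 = -1.06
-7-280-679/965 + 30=-248684/965 = -257.70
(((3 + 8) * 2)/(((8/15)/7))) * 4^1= 1155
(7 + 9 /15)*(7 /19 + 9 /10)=241/25 = 9.64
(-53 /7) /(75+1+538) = -53/4298 = -0.01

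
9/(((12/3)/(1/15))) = 3/20 = 0.15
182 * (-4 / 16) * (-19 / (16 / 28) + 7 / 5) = 57967/40 = 1449.18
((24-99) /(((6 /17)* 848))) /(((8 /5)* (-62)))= 2125/841216 = 0.00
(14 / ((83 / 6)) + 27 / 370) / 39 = 11107/399230 = 0.03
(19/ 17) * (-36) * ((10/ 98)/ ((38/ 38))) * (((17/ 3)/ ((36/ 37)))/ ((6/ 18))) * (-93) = 326895/49 = 6671.33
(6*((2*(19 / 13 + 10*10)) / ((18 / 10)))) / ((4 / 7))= 46165/39 = 1183.72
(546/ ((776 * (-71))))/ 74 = -273/2038552 = 0.00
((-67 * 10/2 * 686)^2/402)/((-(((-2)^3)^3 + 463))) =8043350/3 = 2681116.67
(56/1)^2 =3136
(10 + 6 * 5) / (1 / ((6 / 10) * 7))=168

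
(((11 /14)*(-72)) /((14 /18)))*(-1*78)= 277992/49 = 5673.31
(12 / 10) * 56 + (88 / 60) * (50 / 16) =4307/60 = 71.78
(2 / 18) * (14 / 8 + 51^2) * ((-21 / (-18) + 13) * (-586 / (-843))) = 259285955/91044 = 2847.92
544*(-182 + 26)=-84864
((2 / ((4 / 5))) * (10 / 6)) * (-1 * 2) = -25/3 = -8.33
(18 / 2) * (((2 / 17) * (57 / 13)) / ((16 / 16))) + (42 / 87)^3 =25629538/5389969 = 4.76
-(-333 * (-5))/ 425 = -333/85 = -3.92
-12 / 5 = -2.40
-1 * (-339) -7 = 332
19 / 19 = 1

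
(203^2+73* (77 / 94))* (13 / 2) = 50430471/188 = 268247.19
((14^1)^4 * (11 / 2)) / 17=211288/17 = 12428.71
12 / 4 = 3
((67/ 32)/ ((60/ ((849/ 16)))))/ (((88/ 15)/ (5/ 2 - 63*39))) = -279238647/360448 = -774.70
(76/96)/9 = 19/216 = 0.09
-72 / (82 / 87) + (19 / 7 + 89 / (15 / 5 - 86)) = -1780578/23821 = -74.75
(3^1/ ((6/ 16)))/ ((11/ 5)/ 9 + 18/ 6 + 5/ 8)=2880/1393 = 2.07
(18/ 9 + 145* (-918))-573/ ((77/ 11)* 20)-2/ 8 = -4658932/35 = -133112.34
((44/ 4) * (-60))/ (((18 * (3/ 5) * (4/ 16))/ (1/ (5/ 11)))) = -4840/9 = -537.78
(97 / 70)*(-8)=-388/35 = -11.09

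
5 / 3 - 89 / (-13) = 332/39 = 8.51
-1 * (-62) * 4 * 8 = 1984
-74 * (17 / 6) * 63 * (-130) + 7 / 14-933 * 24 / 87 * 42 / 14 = 99551105/58 = 1716398.36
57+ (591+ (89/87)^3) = 649.07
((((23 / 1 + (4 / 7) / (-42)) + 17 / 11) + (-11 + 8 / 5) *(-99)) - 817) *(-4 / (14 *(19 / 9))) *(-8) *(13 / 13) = 53606208/358435 = 149.56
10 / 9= 1.11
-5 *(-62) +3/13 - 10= 3903/13 = 300.23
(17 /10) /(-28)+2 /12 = 89/840 = 0.11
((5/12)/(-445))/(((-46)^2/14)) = -7/1129944 = 0.00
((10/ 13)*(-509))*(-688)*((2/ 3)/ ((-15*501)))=-1400768/58617 = -23.90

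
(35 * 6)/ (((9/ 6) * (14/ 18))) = 180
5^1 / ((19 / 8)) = 40/19 = 2.11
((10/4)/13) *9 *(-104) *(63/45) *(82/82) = -252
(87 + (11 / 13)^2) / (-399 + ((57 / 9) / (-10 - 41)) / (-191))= -216600876/985266451 = -0.22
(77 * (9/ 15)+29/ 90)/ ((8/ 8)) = 46.52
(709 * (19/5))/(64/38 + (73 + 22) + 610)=255949/67135 = 3.81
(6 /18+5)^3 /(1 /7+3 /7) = 7168/27 = 265.48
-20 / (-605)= 4/121 = 0.03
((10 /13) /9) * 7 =70/117 = 0.60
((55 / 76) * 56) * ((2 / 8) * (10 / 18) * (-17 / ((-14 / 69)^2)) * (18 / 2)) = -22257675/1064 = -20918.87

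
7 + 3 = 10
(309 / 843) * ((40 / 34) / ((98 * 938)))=515/109780237 = 0.00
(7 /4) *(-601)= -4207/4 = -1051.75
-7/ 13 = -0.54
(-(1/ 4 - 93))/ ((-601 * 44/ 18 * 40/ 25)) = -16695/423104 = -0.04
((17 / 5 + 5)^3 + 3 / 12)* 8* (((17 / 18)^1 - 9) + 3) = -26979407/1125 = -23981.70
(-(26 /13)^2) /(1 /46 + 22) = -0.18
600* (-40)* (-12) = 288000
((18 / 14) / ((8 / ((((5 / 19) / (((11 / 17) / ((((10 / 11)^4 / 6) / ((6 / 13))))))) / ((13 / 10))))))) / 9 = 265625/192778047 = 0.00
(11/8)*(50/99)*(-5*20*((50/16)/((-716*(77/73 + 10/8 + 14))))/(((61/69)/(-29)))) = -0.61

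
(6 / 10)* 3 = 9/5 = 1.80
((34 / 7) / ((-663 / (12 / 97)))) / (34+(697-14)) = -8/6328959 = 0.00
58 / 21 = 2.76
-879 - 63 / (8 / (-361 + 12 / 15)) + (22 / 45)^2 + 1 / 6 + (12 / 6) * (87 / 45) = 31781927/16200 = 1961.85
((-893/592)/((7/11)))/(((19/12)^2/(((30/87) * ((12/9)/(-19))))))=62040/2711471 = 0.02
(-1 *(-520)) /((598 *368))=5/2116 = 0.00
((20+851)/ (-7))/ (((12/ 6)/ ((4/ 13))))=-134/7 = -19.14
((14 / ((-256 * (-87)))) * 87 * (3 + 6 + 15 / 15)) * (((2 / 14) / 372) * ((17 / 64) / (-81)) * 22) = -935/61710336 = 0.00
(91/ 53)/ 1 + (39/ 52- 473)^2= 189122469/848 = 223021.78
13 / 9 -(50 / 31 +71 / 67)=-22958/18693 = -1.23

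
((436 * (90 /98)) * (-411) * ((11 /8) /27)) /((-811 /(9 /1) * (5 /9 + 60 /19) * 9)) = 28088973/10093706 = 2.78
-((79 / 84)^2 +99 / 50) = -505297/176400 = -2.86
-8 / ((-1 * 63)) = 8/63 = 0.13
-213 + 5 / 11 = -2338/11 = -212.55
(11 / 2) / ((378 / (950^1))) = 5225/378 = 13.82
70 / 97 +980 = 95130/97 = 980.72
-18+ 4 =-14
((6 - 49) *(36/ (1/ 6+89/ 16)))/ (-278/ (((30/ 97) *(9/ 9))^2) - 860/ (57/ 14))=25411968/293206859 = 0.09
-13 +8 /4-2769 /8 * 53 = -146845/8 = -18355.62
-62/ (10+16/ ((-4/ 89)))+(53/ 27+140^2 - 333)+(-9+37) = 90136951/4671 = 19297.14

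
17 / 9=1.89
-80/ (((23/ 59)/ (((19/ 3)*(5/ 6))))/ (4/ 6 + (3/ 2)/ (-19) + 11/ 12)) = -1011850/621 = -1629.39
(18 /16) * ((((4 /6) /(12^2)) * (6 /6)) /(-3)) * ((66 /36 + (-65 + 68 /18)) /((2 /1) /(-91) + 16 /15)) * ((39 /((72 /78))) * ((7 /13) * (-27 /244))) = -44261945/178147328 = -0.25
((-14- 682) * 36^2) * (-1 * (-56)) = -50512896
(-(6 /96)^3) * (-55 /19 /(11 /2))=5/38912 = 0.00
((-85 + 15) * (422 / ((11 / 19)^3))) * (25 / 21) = -723624500/3993 = -181223.27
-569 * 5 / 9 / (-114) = 2845/1026 = 2.77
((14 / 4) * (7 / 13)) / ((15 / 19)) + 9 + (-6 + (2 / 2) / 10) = 214/39 = 5.49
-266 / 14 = -19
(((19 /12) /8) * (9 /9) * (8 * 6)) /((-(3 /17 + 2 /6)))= -969/52 = -18.63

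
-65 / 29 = -2.24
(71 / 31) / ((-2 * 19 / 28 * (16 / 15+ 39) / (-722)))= 566580/18631 = 30.41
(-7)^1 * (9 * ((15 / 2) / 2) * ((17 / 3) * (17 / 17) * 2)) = -5355/2 = -2677.50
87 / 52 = 1.67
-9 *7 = -63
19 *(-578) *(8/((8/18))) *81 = -16011756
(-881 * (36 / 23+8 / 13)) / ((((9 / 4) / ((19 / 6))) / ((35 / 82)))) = -1154.05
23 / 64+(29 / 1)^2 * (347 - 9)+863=18247767/64 = 285121.36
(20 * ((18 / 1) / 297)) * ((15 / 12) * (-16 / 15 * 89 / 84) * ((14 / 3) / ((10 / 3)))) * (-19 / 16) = 2.85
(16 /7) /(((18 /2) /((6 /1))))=32/21 = 1.52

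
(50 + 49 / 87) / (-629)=-4399/54723 = -0.08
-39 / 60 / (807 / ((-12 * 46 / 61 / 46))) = 13/82045 = 0.00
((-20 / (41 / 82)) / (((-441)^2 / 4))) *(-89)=0.07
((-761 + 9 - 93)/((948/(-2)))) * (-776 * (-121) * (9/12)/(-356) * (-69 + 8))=604983665/28124 = 21511.30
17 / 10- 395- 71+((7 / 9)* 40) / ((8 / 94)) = -8887/90 = -98.74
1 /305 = 1/305 = 0.00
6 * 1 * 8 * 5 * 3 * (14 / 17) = 10080/17 = 592.94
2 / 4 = 1/2 = 0.50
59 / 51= 1.16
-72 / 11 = -6.55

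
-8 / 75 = -0.11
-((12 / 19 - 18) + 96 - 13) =-1247/19 = -65.63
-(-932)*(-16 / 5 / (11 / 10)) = -29824/11 = -2711.27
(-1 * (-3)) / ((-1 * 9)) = -1/3 = -0.33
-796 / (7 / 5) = -3980/7 = -568.57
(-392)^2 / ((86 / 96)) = 7375872/43 = 171531.91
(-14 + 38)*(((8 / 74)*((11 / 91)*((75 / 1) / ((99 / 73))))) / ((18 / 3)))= 29200/10101 = 2.89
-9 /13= -0.69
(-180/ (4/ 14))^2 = 396900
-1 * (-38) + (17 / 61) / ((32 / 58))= 37581/976 = 38.51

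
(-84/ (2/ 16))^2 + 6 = 451590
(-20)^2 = 400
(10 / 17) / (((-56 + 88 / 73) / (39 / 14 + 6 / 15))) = -16279/476000 = -0.03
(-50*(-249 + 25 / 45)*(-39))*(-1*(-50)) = -72670000/3 = -24223333.33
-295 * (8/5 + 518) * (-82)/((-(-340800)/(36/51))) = 26.03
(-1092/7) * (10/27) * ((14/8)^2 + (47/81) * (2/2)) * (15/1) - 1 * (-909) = -1092551/486 = -2248.05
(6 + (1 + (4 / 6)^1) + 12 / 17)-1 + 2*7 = 1090/51 = 21.37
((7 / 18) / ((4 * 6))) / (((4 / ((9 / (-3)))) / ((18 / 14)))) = -1/64 = -0.02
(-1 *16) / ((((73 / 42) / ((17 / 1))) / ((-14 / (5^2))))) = 159936/1825 = 87.64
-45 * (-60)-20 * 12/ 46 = 61980/23 = 2694.78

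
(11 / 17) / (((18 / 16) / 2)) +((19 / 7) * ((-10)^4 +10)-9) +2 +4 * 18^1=4167131/153 = 27236.15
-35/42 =-5/6 = -0.83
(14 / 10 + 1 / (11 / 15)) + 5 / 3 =731/165 = 4.43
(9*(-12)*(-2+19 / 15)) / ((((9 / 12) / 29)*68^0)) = 15312/5 = 3062.40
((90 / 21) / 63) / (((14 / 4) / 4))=0.08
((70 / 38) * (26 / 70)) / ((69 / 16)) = 208/1311 = 0.16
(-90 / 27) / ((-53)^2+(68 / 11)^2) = -1210/1033539 = 0.00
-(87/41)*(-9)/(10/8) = 3132/205 = 15.28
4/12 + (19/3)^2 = 364/9 = 40.44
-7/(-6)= 7/6 = 1.17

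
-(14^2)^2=-38416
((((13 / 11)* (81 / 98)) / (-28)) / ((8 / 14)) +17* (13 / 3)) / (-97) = -3808649/5019168 = -0.76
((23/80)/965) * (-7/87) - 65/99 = -0.66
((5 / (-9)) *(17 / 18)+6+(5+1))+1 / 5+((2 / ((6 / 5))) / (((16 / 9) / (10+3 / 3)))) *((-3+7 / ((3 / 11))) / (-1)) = -359761/1620 = -222.07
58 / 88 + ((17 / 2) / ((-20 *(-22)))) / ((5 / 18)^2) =0.91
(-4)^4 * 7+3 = 1795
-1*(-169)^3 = 4826809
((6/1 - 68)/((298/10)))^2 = 96100/22201 = 4.33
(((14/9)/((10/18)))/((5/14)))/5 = 196/125 = 1.57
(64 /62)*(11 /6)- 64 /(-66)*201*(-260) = -51839984/1023 = -50674.47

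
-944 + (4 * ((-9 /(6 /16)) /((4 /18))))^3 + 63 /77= -886847623/11 = -80622511.18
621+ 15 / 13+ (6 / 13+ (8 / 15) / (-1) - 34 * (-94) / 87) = 3725614/5655 = 658.82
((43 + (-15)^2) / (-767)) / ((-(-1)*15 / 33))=-2948/3835 = -0.77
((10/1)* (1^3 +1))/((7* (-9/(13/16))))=-65/252 = -0.26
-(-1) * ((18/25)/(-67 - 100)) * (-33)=594/4175 = 0.14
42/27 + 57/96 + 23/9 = 1355/288 = 4.70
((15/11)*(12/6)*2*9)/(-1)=-540/11 = -49.09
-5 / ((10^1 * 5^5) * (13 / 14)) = -7/40625 = 0.00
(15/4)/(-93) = -5/124 = -0.04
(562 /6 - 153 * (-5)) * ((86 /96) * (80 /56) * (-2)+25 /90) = -52900/27 = -1959.26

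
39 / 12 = 13/4 = 3.25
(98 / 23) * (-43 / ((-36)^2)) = -2107/14904 = -0.14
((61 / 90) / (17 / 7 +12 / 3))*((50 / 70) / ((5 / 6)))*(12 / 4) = 0.27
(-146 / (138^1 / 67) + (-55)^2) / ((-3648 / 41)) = -4178597/125856 = -33.20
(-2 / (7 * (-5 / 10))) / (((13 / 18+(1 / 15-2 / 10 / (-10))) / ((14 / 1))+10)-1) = 450/7133 = 0.06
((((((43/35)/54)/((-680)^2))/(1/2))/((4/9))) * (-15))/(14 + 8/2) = -43/233049600 = 0.00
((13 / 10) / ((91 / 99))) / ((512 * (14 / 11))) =1089/501760 = 0.00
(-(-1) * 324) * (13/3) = 1404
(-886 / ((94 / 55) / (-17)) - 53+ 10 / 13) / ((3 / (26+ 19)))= 80291280/611 = 131409.62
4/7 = 0.57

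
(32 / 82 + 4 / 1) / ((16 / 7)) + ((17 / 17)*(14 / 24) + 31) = 4121/123 = 33.50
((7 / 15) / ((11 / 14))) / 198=49/16335 = 0.00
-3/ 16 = -0.19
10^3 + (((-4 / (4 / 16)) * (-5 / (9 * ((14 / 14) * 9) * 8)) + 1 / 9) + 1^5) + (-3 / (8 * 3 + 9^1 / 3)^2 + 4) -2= 243785/243 = 1003.23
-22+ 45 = 23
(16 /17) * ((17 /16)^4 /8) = 0.15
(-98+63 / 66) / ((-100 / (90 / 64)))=3843/2816 = 1.36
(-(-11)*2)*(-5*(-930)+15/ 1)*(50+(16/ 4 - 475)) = -43207230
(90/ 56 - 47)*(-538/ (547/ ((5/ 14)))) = 1709495/107212 = 15.94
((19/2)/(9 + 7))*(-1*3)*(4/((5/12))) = -171/10 = -17.10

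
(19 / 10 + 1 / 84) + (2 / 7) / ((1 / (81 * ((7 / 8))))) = 2327/105 = 22.16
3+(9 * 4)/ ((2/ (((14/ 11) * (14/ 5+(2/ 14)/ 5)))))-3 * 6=49.80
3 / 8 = 0.38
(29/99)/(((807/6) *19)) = 58/505989 = 0.00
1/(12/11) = 11/12 = 0.92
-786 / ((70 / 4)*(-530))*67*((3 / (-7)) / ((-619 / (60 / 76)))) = 473958/152716585 = 0.00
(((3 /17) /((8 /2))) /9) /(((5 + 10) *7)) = 1/21420 = 0.00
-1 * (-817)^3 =545338513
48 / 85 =0.56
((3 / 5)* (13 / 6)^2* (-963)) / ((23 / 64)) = -867984/115 = -7547.69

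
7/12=0.58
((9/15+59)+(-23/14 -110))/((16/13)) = -47359/1120 = -42.28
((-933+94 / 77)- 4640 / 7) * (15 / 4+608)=-42922827/44 = -975518.80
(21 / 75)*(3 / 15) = 7/125 = 0.06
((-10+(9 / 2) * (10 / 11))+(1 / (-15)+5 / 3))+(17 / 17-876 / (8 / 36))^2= 854231218/55 = 15531476.69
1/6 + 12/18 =5/6 = 0.83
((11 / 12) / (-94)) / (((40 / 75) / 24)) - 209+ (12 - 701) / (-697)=-54628989/262072 = -208.45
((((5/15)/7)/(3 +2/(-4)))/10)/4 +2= 4201/2100 = 2.00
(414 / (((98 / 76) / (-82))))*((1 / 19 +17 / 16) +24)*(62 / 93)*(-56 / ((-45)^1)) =-3839896/7 = -548556.57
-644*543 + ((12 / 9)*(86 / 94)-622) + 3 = -49393679/141 = -350309.78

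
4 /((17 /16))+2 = 98/17 = 5.76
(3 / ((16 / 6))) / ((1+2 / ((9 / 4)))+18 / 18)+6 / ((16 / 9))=783/208 = 3.76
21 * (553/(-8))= -11613/8 = -1451.62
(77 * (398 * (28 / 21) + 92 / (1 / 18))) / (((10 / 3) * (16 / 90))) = 284130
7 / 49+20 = 141/7 = 20.14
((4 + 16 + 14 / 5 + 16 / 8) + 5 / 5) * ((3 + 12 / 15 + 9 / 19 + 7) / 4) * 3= 414477/1900 = 218.15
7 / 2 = 3.50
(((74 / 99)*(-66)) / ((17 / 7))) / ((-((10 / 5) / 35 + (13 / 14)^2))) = 1015280/45951 = 22.09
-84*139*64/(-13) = 747264/13 = 57481.85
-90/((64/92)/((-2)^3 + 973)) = -998775/8 = -124846.88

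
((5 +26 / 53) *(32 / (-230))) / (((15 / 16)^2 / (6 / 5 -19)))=35360768/2285625 = 15.47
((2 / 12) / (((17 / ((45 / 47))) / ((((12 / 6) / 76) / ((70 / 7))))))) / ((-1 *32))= -3/3886336 = 0.00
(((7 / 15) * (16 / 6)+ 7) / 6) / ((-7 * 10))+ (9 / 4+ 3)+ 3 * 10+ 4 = 52961/1350 = 39.23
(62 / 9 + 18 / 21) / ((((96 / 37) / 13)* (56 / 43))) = 1261663/42336 = 29.80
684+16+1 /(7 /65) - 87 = 4356/7 = 622.29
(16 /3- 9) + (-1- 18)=-68/3 = -22.67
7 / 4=1.75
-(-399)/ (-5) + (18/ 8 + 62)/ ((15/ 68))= 3172/15 = 211.47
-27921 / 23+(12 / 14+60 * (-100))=-7213.10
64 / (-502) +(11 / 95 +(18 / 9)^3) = 7.99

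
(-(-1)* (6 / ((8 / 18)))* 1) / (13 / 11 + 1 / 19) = 1881/172 = 10.94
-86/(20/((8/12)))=-43/15 = -2.87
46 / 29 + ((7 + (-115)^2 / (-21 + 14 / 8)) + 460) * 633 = -310982395/2233 = -139266.63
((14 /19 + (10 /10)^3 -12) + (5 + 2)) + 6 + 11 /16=3.42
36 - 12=24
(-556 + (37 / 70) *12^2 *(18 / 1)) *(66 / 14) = 940236/245 = 3837.70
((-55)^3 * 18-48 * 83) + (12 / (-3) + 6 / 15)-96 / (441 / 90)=-734695512/245 = -2998757.19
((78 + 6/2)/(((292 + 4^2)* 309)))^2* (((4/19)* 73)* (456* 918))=293119236/62900761 = 4.66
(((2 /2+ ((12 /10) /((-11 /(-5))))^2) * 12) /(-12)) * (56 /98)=-628/847 = -0.74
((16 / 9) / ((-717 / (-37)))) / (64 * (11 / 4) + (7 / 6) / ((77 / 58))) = 6512/12555387 = 0.00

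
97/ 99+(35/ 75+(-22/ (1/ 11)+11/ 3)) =-236.89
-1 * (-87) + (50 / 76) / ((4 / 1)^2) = 52921/608 = 87.04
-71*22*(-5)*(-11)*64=-5498240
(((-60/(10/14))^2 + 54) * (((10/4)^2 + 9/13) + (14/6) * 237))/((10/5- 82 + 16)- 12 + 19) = -34503645/494 = -69845.44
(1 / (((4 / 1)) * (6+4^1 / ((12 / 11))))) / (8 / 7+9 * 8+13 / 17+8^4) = 357/57561404 = 0.00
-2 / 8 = -1/4 = -0.25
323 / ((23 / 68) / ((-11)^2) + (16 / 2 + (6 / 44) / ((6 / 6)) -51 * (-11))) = 2657644/4682877 = 0.57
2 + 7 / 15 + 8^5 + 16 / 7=3441139/105 = 32772.75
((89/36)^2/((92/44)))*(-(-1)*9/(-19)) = -87131/62928 = -1.38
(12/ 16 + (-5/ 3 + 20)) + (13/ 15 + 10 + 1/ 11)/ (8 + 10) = 116971/5940 = 19.69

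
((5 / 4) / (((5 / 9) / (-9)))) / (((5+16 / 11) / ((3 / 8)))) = -2673/2272 = -1.18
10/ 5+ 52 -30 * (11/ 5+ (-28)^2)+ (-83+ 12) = -23603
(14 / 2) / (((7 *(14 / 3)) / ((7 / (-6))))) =-1/4 = -0.25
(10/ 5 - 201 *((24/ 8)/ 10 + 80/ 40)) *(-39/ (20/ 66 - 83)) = -5924061/27290 = -217.08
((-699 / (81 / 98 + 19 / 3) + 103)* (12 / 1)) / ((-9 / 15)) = -107.45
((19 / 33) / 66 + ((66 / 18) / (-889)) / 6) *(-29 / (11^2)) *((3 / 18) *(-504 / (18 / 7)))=3158680/50203989 = 0.06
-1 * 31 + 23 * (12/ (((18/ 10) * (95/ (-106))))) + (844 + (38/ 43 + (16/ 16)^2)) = 1577944/2451 = 643.80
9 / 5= 1.80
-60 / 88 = -15/22 = -0.68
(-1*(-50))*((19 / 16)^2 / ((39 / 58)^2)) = 7590025/48672 = 155.94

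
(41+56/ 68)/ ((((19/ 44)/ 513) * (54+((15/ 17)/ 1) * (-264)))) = -46926/169 = -277.67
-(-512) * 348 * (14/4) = 623616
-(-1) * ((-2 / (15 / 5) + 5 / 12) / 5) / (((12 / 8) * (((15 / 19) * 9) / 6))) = -19/675 = -0.03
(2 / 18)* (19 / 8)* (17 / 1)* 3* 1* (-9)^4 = 706401/8 = 88300.12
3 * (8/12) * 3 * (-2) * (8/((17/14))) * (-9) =12096/17 = 711.53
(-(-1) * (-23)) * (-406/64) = 4669/32 = 145.91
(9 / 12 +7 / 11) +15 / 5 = 193/44 = 4.39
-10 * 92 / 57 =-920/57 = -16.14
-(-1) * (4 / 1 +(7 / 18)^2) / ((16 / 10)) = 6725/2592 = 2.59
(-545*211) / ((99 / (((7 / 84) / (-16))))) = 114995/19008 = 6.05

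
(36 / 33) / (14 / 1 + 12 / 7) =42/605 = 0.07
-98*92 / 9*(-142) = 1280272/9 = 142252.44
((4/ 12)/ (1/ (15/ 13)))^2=0.15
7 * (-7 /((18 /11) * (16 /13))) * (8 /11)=-637/36 = -17.69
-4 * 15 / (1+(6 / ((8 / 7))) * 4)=-30/11 = -2.73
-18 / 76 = -9/38 = -0.24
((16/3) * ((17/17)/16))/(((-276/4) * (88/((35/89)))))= -35/1621224 = 0.00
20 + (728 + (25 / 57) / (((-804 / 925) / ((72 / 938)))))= 446560551/597037 = 747.96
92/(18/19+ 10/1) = 437/52 = 8.40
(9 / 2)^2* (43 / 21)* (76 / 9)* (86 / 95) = 11094/35 = 316.97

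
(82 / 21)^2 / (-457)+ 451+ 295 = 150339878/201537 = 745.97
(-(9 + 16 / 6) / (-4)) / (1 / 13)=455/12 = 37.92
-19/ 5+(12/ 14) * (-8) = -373/35 = -10.66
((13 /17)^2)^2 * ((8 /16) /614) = 28561/102563788 = 0.00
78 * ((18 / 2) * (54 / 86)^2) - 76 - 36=304670/1849 = 164.78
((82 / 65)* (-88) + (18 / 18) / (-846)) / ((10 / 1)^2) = -6104801/5499000 = -1.11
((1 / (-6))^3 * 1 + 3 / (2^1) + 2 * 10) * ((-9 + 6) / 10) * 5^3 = -806.08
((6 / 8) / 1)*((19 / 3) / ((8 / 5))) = 95/32 = 2.97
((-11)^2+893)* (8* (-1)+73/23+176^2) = 722309718/23 = 31404770.35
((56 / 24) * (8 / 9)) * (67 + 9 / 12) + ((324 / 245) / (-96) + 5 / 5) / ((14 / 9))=104577079/740880 = 141.15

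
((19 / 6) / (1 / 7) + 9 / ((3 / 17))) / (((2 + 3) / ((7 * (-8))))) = -12292/15 = -819.47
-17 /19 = -0.89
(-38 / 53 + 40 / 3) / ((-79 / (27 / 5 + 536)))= -5430242/62805 = -86.46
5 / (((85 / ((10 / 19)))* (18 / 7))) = 35/2907 = 0.01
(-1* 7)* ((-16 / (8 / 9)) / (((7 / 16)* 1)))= 288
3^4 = 81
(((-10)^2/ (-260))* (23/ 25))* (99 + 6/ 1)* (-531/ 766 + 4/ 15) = 60697/3830 = 15.85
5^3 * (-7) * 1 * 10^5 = -87500000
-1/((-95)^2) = -1/9025 = 0.00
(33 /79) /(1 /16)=528/79 = 6.68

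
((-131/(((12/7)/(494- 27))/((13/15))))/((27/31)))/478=-172580317/2323080 = -74.29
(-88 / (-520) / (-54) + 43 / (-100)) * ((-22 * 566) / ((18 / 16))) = 378615512/78975 = 4794.12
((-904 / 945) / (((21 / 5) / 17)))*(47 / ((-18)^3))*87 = 2618323/964467 = 2.71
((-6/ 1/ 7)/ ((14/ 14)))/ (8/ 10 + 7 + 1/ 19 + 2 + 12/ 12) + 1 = 6647/7217 = 0.92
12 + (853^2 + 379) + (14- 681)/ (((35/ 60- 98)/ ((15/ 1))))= 851152060/1169 = 728102.70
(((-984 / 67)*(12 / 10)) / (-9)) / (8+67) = 656/25125 = 0.03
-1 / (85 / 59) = -59/85 = -0.69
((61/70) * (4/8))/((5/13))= 793/700 = 1.13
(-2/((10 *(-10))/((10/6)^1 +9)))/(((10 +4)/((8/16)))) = 4/525 = 0.01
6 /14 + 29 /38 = 317/266 = 1.19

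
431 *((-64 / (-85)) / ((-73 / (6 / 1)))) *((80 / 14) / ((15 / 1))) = -441344/43435 = -10.16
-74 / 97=-0.76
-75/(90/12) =-10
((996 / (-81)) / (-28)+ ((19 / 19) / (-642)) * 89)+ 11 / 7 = 75713/40446 = 1.87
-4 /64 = -1/16 = -0.06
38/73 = 0.52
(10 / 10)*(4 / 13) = 4/13 = 0.31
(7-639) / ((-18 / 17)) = 5372/9 = 596.89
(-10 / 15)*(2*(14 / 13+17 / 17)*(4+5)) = -324/13 = -24.92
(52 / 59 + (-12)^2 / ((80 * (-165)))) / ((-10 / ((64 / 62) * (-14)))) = 3163552/2514875 = 1.26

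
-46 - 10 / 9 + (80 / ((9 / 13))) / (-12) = -1532/27 = -56.74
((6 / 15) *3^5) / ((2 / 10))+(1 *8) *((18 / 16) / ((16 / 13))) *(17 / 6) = 16215/32 = 506.72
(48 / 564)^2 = 16/2209 = 0.01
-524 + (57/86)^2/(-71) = -275164033/525116 = -524.01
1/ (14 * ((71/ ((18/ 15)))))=3/2485 = 0.00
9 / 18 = 0.50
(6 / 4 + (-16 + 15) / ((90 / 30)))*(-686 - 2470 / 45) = -23338/27 = -864.37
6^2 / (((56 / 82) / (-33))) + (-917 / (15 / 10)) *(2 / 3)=-135269/63 = -2147.13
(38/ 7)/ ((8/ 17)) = 323/28 = 11.54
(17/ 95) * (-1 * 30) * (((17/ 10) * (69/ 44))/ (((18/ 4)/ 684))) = -119646/55 = -2175.38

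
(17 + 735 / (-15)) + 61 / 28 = -835/28 = -29.82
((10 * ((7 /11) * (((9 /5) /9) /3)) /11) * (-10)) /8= -35/726 = -0.05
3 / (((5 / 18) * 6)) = 9/5 = 1.80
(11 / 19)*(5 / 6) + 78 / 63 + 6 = 6161/798 = 7.72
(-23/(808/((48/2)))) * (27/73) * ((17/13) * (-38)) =1203498/95849 = 12.56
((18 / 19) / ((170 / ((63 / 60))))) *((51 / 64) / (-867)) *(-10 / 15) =63/17571200 = 0.00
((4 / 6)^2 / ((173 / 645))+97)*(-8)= -409624/519 = -789.26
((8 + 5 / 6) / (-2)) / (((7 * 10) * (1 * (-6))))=53/5040 = 0.01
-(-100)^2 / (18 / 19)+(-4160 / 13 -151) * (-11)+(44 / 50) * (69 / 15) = -6041821/1125 = -5370.51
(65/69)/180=13/2484 = 0.01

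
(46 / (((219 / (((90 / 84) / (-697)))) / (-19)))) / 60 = 437/4274004 = 0.00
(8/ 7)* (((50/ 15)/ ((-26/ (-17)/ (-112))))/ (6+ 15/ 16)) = -174080/4329 = -40.21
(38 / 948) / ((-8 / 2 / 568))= -5.69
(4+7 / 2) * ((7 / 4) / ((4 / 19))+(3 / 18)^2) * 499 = 2996495/96 = 31213.49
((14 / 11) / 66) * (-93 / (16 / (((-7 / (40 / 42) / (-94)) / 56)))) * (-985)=897729/5823488 = 0.15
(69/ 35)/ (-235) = -69/8225 = -0.01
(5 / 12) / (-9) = -0.05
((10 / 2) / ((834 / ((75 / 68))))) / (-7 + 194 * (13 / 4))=125/11786644 = 0.00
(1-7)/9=-2/3 = -0.67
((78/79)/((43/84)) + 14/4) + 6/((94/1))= 1753883/319318 = 5.49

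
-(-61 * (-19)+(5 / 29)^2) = -974744/841 = -1159.03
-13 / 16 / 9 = -13/144 = -0.09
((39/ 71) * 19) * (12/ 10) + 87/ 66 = 108107/7810 = 13.84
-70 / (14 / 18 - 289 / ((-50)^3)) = -78750000/877601 = -89.73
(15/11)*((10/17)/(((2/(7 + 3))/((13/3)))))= 3250/187 = 17.38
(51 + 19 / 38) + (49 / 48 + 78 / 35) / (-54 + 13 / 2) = 4104241/79800 = 51.43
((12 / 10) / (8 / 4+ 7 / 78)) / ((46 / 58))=13572/18745 = 0.72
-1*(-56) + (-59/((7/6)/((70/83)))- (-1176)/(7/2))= 28996/83 = 349.35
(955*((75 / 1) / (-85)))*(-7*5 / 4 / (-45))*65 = -2172625/204 = -10650.12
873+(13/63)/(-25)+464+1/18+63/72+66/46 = 1339.36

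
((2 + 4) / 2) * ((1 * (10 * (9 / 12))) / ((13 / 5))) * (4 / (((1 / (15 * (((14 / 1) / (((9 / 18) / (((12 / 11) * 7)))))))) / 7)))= 111132000/143 = 777146.85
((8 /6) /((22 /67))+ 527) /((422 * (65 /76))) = 1.47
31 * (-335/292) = -10385/292 = -35.57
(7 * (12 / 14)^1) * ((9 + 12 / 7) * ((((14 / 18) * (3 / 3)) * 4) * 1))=200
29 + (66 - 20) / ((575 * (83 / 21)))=60217/2075 = 29.02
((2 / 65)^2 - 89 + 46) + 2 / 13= -181021/4225 = -42.85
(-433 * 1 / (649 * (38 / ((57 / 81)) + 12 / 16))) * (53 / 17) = -91796/2416227 = -0.04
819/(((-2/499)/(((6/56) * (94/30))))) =-68600.02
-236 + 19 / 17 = -3993/17 = -234.88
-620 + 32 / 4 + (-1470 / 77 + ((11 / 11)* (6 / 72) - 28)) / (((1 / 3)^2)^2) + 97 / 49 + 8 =-9507171/2156 = -4409.63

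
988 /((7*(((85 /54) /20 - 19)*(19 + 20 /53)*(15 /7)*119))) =-290016/192109435 = 0.00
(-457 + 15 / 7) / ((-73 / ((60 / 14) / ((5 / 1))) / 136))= 2598144/3577 = 726.35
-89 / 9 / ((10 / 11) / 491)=-5340.99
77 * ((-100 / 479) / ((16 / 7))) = -7.03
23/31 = 0.74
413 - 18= 395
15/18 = 5/6 = 0.83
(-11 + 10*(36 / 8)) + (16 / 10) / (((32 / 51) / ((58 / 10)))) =4879/100 = 48.79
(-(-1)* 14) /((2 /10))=70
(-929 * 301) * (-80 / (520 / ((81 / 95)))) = 45299898/1235 = 36680.08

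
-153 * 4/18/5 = -34/5 = -6.80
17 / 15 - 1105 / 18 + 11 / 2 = -54.76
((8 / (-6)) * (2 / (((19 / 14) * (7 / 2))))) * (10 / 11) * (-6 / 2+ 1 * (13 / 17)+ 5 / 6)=2080/2907 = 0.72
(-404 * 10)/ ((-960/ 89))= 8989/24 = 374.54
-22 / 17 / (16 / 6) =-33/68 = -0.49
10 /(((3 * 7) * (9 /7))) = 10/27 = 0.37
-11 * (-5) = 55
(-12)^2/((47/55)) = 7920/47 = 168.51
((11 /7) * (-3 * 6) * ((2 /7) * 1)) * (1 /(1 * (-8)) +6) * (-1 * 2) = 94.96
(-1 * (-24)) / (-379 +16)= -8/121 = -0.07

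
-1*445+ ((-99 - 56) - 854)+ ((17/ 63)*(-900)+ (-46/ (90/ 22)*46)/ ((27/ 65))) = -5004470/1701 = -2942.08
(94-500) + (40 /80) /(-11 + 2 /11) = -96639/238 = -406.05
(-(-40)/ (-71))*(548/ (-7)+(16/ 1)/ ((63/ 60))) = 52960/1491 = 35.52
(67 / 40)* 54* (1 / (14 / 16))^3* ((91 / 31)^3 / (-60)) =-42393312/744775 = -56.92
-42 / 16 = -21/8 = -2.62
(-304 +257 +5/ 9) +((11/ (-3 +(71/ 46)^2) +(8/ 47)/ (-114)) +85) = 217916501/10504359 = 20.75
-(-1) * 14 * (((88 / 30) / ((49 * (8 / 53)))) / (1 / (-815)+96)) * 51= 1615493/547673 = 2.95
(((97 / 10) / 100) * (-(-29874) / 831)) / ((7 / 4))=482963/242375 = 1.99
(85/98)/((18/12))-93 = -13586/147 = -92.42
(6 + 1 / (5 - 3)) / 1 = 13/2 = 6.50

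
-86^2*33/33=-7396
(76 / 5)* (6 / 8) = 57/5 = 11.40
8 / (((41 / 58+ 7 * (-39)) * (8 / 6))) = -348/15793 = -0.02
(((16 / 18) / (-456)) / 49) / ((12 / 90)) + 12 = 201091/16758 = 12.00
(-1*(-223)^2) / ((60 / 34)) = -845393/30 = -28179.77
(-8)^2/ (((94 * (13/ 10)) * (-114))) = -160/34827 = 0.00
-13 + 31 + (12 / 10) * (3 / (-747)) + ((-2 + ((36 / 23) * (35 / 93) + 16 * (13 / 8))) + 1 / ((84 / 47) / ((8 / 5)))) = 54034514/1242759 = 43.48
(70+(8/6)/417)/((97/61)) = 44.02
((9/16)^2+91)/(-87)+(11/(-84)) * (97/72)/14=-10433029/9821952 = -1.06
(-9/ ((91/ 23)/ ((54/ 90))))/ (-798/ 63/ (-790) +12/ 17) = -1.89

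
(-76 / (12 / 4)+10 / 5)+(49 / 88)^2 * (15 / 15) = -534877/23232 = -23.02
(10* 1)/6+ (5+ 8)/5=64/15 = 4.27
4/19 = 0.21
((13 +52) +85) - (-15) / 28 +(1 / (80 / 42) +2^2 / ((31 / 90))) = 1412007/8680 = 162.67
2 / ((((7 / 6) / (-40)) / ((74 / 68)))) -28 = -12212/119 = -102.62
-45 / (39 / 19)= -285/13 = -21.92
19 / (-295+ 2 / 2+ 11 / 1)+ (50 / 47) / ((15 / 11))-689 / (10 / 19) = -522085663/399030 = -1308.39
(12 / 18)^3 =8/27 = 0.30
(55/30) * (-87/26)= -319/52 = -6.13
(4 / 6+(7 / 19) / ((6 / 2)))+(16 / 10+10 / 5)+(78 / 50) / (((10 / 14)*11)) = 119862/26125 = 4.59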